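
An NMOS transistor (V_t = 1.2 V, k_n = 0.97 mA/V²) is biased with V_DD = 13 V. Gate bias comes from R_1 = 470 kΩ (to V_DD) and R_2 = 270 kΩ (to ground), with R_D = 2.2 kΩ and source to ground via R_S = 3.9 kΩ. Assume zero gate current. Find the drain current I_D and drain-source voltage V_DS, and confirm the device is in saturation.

I_D ≈ 0.62 mA, V_DS ≈ 9.2 V

V_G = V_DD·R_2/(R_1+R_2) = 13×270/740 = 4.74 V.
Assume saturation: I_D = (k_n/2)(V_GS − V_t)² with V_GS = V_G − I_D·R_S = 4.74 − 3.9·I_D.
Substituting gives 7.38·I_D² − 14.4·I_D + 6.09 = 0, with roots I_D = 0.619 or 1.33 mA.
The root I_D = 1.33 mA gives V_GS = -0.458 V ≤ V_t, so take I_D = 0.619 mA.
Then V_GS = 2.33 V and V_DS = V_DD − I_D(R_D+R_S) = 13 − 0.619×6.1 = 9.22 V.
Saturation requires V_DS ≥ V_GS − V_t = 1.13 V; 9.22 ≥ 1.13 ✓.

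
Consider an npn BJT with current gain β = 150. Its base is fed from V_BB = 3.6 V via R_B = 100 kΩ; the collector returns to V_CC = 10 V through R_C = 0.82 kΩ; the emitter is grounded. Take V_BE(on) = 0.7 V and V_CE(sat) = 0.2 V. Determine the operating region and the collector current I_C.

active; I_C ≈ 4.4 mA

Assume active. Base-emitter loop: I_B = (V_BB − V_BE)/R_B = (3.6 − 0.7)/100 = 0.029 mA.
I_C = β·I_B = 150×0.029 = 4.35 mA.
V_CE = V_CC − I_C·R_C = 10 − 4.35×0.82 = 6.43 V > V_CE(sat), so the active-region assumption holds.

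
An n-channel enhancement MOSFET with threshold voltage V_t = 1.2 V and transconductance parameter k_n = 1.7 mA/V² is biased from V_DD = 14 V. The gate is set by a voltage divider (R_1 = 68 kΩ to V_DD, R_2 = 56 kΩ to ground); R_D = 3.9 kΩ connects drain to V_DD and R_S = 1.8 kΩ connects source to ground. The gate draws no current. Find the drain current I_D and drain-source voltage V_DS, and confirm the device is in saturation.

V_G = V_DD·R_2/(R_1+R_2) = 14×56/124 = 6.32 V.
Assume saturation: I_D = (k_n/2)(V_GS − V_t)² with V_GS = V_G − I_D·R_S = 6.32 − 1.8·I_D.
Substituting gives 2.75·I_D² − 16.7·I_D + 22.3 = 0, with roots I_D = 1.99 or 4.06 mA.
The root I_D = 4.06 mA gives V_GS = -0.986 V ≤ V_t, so take I_D = 1.99 mA.
Then V_GS = 2.73 V and V_DS = V_DD − I_D(R_D+R_S) = 14 − 1.99×5.7 = 2.63 V.
Saturation requires V_DS ≥ V_GS − V_t = 1.53 V; 2.63 ≥ 1.53 ✓.

I_D ≈ 2 mA, V_DS ≈ 2.6 V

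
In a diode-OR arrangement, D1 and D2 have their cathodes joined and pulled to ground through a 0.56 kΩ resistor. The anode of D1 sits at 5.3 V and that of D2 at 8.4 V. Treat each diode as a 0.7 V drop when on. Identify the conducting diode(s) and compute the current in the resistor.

Only D2 conducts; I_R ≈ 14 mA

Assume both conduct. Then node N would need to be at both 5.3−0.7 = 4.6 V and 8.4−0.7 = 7.7 V, which is impossible.
Assume only D2 conducts: V_N = 8.4 − 0.7 = 7.7 V, so I_R = 7.7/0.56 = 13.7 mA.
Check D1: its anode-to-cathode voltage is 5.3 − 7.7 = -2.4 V < 0.7 V, so it is off. The assumption is consistent.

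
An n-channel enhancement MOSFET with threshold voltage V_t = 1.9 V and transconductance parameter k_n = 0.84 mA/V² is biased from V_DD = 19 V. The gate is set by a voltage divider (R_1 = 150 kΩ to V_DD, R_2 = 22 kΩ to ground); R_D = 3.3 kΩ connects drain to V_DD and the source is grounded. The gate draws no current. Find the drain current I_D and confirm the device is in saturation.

I_D ≈ 0.12 mA

V_G = V_DD·R_2/(R_1+R_2) = 19×22/172 = 2.43 V. With the source grounded, V_GS = V_G = 2.43 V.
Assume saturation: I_D = (k_n/2)(V_GS − V_t)² = (0.84/2)×(2.43 − 1.9)² = 0.42×0.53² = 0.118 mA.
V_DS = V_DD − I_D·R_D = 19 − 0.118×3.3 = 18.6 V.
Saturation requires V_DS ≥ V_GS − V_t = 0.53 V; 18.6 ≥ 0.53 ✓.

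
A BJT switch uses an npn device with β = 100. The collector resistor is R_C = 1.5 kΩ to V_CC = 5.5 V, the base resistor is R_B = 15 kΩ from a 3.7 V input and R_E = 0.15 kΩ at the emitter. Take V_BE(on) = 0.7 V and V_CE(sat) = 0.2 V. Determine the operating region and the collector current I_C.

Assume active: I_B = (3.7 − 0.7)/(15 + 101×0.15) = 0.0995 mA, I_C = β·I_B = 9.95 mA.
Then V_CE = 5.5 − 9.95×1.5 − 10×0.15 = -10.9 V < 0.2 V — the active assumption fails.
Re-solve with V_CE = 0.2 V. KCL at the emitter: V_E/R_E = (V_BB−0.7−V_E)/R_B + (V_CC−0.2−V_E)/R_C, giving V_E = 0.505 V.
I_C = (V_CC − 0.2 − V_E)/R_C = (5.3 − 0.505)/1.5 = 3.2 mA.
Check: I_B = (3 − 0.505)/15 = 0.166 mA, and β·I_B = 16.6 mA > I_C, confirming saturation.

saturation; I_C ≈ 3.2 mA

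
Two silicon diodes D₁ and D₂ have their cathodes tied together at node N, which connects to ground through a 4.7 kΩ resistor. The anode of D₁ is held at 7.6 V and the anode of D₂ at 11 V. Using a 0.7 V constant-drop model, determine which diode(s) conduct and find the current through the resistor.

Only D₂ conducts; I_R ≈ 2.2 mA

Assume both conduct. Then node N would need to be at both 7.6−0.7 = 6.9 V and 11−0.7 = 10.3 V, which is impossible.
Assume only D₂ conducts: V_N = 11 − 0.7 = 10.3 V, so I_R = 10.3/4.7 = 2.19 mA.
Check D₁: its anode-to-cathode voltage is 7.6 − 10.3 = -2.7 V < 0.7 V, so it is off. The assumption is consistent.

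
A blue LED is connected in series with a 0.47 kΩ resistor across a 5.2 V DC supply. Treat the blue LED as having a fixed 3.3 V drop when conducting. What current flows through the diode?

KVL around the loop: 5.2 = V_D + I·R = 3.3 + I × 0.47 kΩ.
So I = (5.2 − 3.3) / 0.47 kΩ = 1.9 / 0.47 = 4.04 mA.

I ≈ 4 mA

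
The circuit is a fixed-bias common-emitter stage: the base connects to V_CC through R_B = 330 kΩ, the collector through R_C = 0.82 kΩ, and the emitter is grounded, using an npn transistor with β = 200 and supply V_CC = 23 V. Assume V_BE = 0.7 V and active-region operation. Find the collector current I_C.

I_C ≈ 14 mA

Base loop: V_CC = I_B·R_B + V_BE, so I_B = (23 − 0.7)/330 kΩ = 0.0676 mA.
In the active region I_C = β·I_B = 200 × 0.0676 = 13.5 mA.
Collector loop: V_CE = V_CC − I_C·R_C = 23 − 13.5×0.82 = 11.9 V.
Since V_CE = 11.9 V > V_CE(sat) ≈ 0.2 V, the transistor is in the active region as assumed.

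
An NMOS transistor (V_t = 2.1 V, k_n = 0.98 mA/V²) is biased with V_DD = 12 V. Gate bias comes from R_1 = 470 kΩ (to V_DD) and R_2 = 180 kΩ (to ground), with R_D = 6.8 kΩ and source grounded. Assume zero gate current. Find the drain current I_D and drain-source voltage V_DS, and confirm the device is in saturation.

V_G = V_DD·R_2/(R_1+R_2) = 12×180/650 = 3.32 V. With the source grounded, V_GS = V_G = 3.32 V.
Assume saturation: I_D = (k_n/2)(V_GS − V_t)² = (0.98/2)×(3.32 − 2.1)² = 0.49×1.22² = 0.733 mA.
V_DS = V_DD − I_D·R_D = 12 − 0.733×6.8 = 7.02 V.
Saturation requires V_DS ≥ V_GS − V_t = 1.22 V; 7.02 ≥ 1.22 ✓.

I_D ≈ 0.73 mA, V_DS ≈ 7 V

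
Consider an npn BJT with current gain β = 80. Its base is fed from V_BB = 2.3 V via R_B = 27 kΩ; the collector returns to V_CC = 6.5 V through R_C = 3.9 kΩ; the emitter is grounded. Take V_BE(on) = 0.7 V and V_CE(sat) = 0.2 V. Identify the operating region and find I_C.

Assume active: I_B = (2.3 − 0.7)/27 = 0.0593 mA, giving I_C = β·I_B = 4.74 mA.
But then V_CE = 6.5 − 4.74×3.9 = -12 V < V_CE(sat) = 0.2 V — impossible in the active region.
So the transistor is saturated. With V_CE = 0.2 V, I_C = (V_CC − 0.2)/R_C = 6.3/3.9 = 1.62 mA.
Check: β·I_B = 4.74 mA > I_C = 1.62 mA, confirming saturation.

saturation; I_C ≈ 1.6 mA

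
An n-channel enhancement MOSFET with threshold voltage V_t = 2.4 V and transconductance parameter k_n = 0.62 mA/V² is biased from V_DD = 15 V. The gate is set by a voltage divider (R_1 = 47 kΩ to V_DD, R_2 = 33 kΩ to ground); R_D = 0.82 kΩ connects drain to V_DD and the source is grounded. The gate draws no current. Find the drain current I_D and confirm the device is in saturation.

I_D ≈ 4.4 mA

V_G = V_DD·R_2/(R_1+R_2) = 15×33/80 = 6.19 V. With the source grounded, V_GS = V_G = 6.19 V.
Assume saturation: I_D = (k_n/2)(V_GS − V_t)² = (0.62/2)×(6.19 − 2.4)² = 0.31×3.79² = 4.45 mA.
V_DS = V_DD − I_D·R_D = 15 − 4.45×0.82 = 11.4 V.
Saturation requires V_DS ≥ V_GS − V_t = 3.79 V; 11.4 ≥ 3.79 ✓.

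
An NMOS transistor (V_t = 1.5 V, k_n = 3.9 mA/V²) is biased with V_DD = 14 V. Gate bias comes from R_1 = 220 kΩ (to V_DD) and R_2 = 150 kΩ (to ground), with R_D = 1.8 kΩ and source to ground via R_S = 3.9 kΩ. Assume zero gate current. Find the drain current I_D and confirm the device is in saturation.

V_G = V_DD·R_2/(R_1+R_2) = 14×150/370 = 5.68 V.
Assume saturation: I_D = (k_n/2)(V_GS − V_t)² with V_GS = V_G − I_D·R_S = 5.68 − 3.9·I_D.
Substituting gives 29.7·I_D² − 64.5·I_D + 34 = 0, with roots I_D = 0.897 or 1.28 mA.
The root I_D = 1.28 mA gives V_GS = 0.69 V ≤ V_t, so take I_D = 0.897 mA.
Then V_GS = 2.18 V and V_DS = V_DD − I_D(R_D+R_S) = 14 − 0.897×5.7 = 8.89 V.
Saturation requires V_DS ≥ V_GS − V_t = 0.678 V; 8.89 ≥ 0.678 ✓.

I_D ≈ 0.9 mA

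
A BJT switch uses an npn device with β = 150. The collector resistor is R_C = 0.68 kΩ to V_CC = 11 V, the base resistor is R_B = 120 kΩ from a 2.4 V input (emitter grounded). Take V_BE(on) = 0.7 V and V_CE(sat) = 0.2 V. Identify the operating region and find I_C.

active; I_C ≈ 2.1 mA

Assume active. Base-emitter loop: I_B = (V_BB − V_BE)/R_B = (2.4 − 0.7)/120 = 0.0142 mA.
I_C = β·I_B = 150×0.0142 = 2.12 mA.
V_CE = V_CC − I_C·R_C = 11 − 2.12×0.68 = 9.55 V > V_CE(sat), so the active-region assumption holds.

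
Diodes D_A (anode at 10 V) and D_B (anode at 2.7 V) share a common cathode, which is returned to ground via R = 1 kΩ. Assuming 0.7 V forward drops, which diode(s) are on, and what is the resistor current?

Assume both conduct. Then node N would need to be at both 10−0.7 = 9.3 V and 2.7−0.7 = 2 V, which is impossible.
Assume only D_A conducts: V_N = 10 − 0.7 = 9.3 V, so I_R = 9.3/1 = 9.3 mA.
Check D_B: its anode-to-cathode voltage is 2.7 − 9.3 = -6.6 V < 0.7 V, so it is off. The assumption is consistent.

Only D_A conducts; I_R ≈ 9.3 mA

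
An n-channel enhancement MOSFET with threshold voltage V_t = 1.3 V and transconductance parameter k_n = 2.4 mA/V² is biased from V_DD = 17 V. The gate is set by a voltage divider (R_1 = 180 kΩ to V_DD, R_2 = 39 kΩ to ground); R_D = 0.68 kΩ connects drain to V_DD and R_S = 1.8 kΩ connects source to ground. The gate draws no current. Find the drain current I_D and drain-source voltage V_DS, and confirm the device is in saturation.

V_G = V_DD·R_2/(R_1+R_2) = 17×39/219 = 3.03 V.
Assume saturation: I_D = (k_n/2)(V_GS − V_t)² with V_GS = V_G − I_D·R_S = 3.03 − 1.8·I_D.
Substituting gives 3.89·I_D² − 8.46·I_D + 3.58 = 0, with roots I_D = 0.575 or 1.6 mA.
The root I_D = 1.6 mA gives V_GS = 0.145 V ≤ V_t, so take I_D = 0.575 mA.
Then V_GS = 1.99 V and V_DS = V_DD − I_D(R_D+R_S) = 17 − 0.575×2.48 = 15.6 V.
Saturation requires V_DS ≥ V_GS − V_t = 0.692 V; 15.6 ≥ 0.692 ✓.

I_D ≈ 0.58 mA, V_DS ≈ 16 V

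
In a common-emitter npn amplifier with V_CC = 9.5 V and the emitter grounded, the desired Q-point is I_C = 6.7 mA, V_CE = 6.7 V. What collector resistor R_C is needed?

Collector loop: V_CC = I_C·R_C + V_CE.
R_C = (V_CC − V_CE)/I_C = (9.5 − 6.7)/6.7 = 0.418 kΩ.

R_C ≈ 0.42 kΩ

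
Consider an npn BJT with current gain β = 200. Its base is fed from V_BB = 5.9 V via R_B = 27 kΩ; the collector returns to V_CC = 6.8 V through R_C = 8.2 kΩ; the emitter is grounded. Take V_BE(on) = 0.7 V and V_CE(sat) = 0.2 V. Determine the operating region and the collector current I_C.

Assume active: I_B = (5.9 − 0.7)/27 = 0.193 mA, giving I_C = β·I_B = 38.5 mA.
But then V_CE = 6.8 − 38.5×8.2 = -309 V < V_CE(sat) = 0.2 V — impossible in the active region.
So the transistor is saturated. With V_CE = 0.2 V, I_C = (V_CC − 0.2)/R_C = 6.6/8.2 = 0.805 mA.
Check: β·I_B = 38.5 mA > I_C = 0.805 mA, confirming saturation.

saturation; I_C ≈ 0.8 mA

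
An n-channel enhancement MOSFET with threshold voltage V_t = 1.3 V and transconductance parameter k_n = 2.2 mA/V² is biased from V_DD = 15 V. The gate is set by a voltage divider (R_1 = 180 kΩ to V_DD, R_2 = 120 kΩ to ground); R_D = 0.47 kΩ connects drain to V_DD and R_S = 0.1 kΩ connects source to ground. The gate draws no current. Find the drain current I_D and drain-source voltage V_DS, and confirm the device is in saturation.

I_D ≈ 13 mA, V_DS ≈ 7.7 V

V_G = V_DD·R_2/(R_1+R_2) = 15×120/300 = 6 V.
Assume saturation: I_D = (k_n/2)(V_GS − V_t)² with V_GS = V_G − I_D·R_S = 6 − 0.1·I_D.
Substituting gives 0.011·I_D² − 2.03·I_D + 24.3 = 0, with roots I_D = 12.8 or 172 mA.
The root I_D = 172 mA gives V_GS = -11.2 V ≤ V_t, so take I_D = 12.8 mA.
Then V_GS = 4.72 V and V_DS = V_DD − I_D(R_D+R_S) = 15 − 12.8×0.57 = 7.68 V.
Saturation requires V_DS ≥ V_GS − V_t = 3.42 V; 7.68 ≥ 3.42 ✓.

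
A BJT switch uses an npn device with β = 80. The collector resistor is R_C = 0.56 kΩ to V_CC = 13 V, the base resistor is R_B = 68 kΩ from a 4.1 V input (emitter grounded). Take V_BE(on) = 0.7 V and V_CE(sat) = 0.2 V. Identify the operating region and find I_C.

active; I_C ≈ 4 mA

Assume active. Base-emitter loop: I_B = (V_BB − V_BE)/R_B = (4.1 − 0.7)/68 = 0.05 mA.
I_C = β·I_B = 80×0.05 = 4 mA.
V_CE = V_CC − I_C·R_C = 13 − 4×0.56 = 10.8 V > V_CE(sat), so the active-region assumption holds.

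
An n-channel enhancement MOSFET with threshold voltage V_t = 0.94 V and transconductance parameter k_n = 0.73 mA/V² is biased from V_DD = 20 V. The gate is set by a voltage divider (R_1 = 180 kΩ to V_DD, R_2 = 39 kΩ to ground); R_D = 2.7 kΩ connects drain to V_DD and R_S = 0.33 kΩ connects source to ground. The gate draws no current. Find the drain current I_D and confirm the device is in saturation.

V_G = V_DD·R_2/(R_1+R_2) = 20×39/219 = 3.56 V.
Assume saturation: I_D = (k_n/2)(V_GS − V_t)² with V_GS = V_G − I_D·R_S = 3.56 − 0.33·I_D.
Substituting gives 0.0397·I_D² − 1.63·I_D + 2.51 = 0, with roots I_D = 1.6 or 39.4 mA.
The root I_D = 39.4 mA gives V_GS = -9.46 V ≤ V_t, so take I_D = 1.6 mA.
Then V_GS = 3.03 V and V_DS = V_DD − I_D(R_D+R_S) = 20 − 1.6×3.03 = 15.2 V.
Saturation requires V_DS ≥ V_GS − V_t = 2.09 V; 15.2 ≥ 2.09 ✓.

I_D ≈ 1.6 mA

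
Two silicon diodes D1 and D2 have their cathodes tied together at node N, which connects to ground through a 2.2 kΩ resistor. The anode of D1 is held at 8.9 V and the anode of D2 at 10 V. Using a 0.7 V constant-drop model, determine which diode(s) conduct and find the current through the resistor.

Only D2 conducts; I_R ≈ 4.2 mA

Assume both conduct. Then node N would need to be at both 8.9−0.7 = 8.2 V and 10−0.7 = 9.3 V, which is impossible.
Assume only D2 conducts: V_N = 10 − 0.7 = 9.3 V, so I_R = 9.3/2.2 = 4.23 mA.
Check D1: its anode-to-cathode voltage is 8.9 − 9.3 = -0.4 V < 0.7 V, so it is off. The assumption is consistent.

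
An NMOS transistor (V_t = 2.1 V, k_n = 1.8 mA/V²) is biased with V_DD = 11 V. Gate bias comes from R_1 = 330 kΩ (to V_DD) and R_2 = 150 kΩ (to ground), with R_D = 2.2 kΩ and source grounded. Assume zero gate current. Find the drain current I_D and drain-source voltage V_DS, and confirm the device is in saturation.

V_G = V_DD·R_2/(R_1+R_2) = 11×150/480 = 3.44 V. With the source grounded, V_GS = V_G = 3.44 V.
Assume saturation: I_D = (k_n/2)(V_GS − V_t)² = (1.8/2)×(3.44 − 2.1)² = 0.9×1.34² = 1.61 mA.
V_DS = V_DD − I_D·R_D = 11 − 1.61×2.2 = 7.46 V.
Saturation requires V_DS ≥ V_GS − V_t = 1.34 V; 7.46 ≥ 1.34 ✓.

I_D ≈ 1.6 mA, V_DS ≈ 7.5 V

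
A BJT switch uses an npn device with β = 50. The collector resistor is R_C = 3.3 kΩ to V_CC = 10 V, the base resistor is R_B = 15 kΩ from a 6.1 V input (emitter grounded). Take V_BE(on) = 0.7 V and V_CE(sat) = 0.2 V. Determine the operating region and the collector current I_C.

saturation; I_C ≈ 3 mA

Assume active: I_B = (6.1 − 0.7)/15 = 0.36 mA, giving I_C = β·I_B = 18 mA.
But then V_CE = 10 − 18×3.3 = -49.4 V < V_CE(sat) = 0.2 V — impossible in the active region.
So the transistor is saturated. With V_CE = 0.2 V, I_C = (V_CC − 0.2)/R_C = 9.8/3.3 = 2.97 mA.
Check: β·I_B = 18 mA > I_C = 2.97 mA, confirming saturation.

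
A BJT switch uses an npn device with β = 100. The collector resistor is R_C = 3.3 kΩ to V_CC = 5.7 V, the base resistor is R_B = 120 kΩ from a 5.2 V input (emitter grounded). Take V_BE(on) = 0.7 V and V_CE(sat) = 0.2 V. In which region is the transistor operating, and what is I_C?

saturation; I_C ≈ 1.7 mA

Assume active: I_B = (5.2 − 0.7)/120 = 0.0375 mA, giving I_C = β·I_B = 3.75 mA.
But then V_CE = 5.7 − 3.75×3.3 = -6.67 V < V_CE(sat) = 0.2 V — impossible in the active region.
So the transistor is saturated. With V_CE = 0.2 V, I_C = (V_CC − 0.2)/R_C = 5.5/3.3 = 1.67 mA.
Check: β·I_B = 3.75 mA > I_C = 1.67 mA, confirming saturation.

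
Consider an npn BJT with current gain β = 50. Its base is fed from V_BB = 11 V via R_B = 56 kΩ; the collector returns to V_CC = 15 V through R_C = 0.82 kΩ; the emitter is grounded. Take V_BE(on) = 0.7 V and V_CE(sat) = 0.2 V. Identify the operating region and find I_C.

Assume active. Base-emitter loop: I_B = (V_BB − V_BE)/R_B = (11 − 0.7)/56 = 0.184 mA.
I_C = β·I_B = 50×0.184 = 9.2 mA.
V_CE = V_CC − I_C·R_C = 15 − 9.2×0.82 = 7.46 V > V_CE(sat), so the active-region assumption holds.

active; I_C ≈ 9.2 mA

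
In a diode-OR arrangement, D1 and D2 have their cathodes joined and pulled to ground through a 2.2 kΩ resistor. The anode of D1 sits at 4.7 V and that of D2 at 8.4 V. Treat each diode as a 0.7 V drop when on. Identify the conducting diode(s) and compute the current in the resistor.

Only D2 conducts; I_R ≈ 3.5 mA

Assume both conduct. Then node N would need to be at both 4.7−0.7 = 4 V and 8.4−0.7 = 7.7 V, which is impossible.
Assume only D2 conducts: V_N = 8.4 − 0.7 = 7.7 V, so I_R = 7.7/2.2 = 3.5 mA.
Check D1: its anode-to-cathode voltage is 4.7 − 7.7 = -3 V < 0.7 V, so it is off. The assumption is consistent.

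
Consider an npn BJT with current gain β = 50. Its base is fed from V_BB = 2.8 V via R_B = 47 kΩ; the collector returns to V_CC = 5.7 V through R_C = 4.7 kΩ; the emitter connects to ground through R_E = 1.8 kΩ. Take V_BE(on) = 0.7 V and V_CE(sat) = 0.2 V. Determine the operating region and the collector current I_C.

Assume active. Base-emitter loop: I_B = (V_BB − V_BE)/(R_B + (β+1)R_E) = (2.8 − 0.7)/(47 + 51×1.8) = 0.0151 mA.
I_C = β·I_B = 50×0.0151 = 0.756 mA.
V_CE = V_CC − I_C·R_C − I_E·R_E = 5.7 − 0.756×4.7 − 0.772×1.8 = 0.756 V > V_CE(sat), so the active-region assumption holds.

active; I_C ≈ 0.76 mA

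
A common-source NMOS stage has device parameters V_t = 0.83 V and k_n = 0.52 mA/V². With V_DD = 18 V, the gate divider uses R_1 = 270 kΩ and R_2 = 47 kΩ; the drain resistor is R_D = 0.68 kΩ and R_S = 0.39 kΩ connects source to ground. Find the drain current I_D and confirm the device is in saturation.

V_G = V_DD·R_2/(R_1+R_2) = 18×47/317 = 2.67 V.
Assume saturation: I_D = (k_n/2)(V_GS − V_t)² with V_GS = V_G − I_D·R_S = 2.67 − 0.39·I_D.
Substituting gives 0.0395·I_D² − 1.37·I_D + 0.879 = 0, with roots I_D = 0.653 or 34.1 mA.
The root I_D = 34.1 mA gives V_GS = -10.6 V ≤ V_t, so take I_D = 0.653 mA.
Then V_GS = 2.41 V and V_DS = V_DD − I_D(R_D+R_S) = 18 − 0.653×1.07 = 17.3 V.
Saturation requires V_DS ≥ V_GS − V_t = 1.58 V; 17.3 ≥ 1.58 ✓.

I_D ≈ 0.65 mA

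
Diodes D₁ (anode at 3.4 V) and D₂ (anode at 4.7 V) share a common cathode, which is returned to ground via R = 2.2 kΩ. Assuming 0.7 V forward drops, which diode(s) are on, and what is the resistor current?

Assume both conduct. Then node N would need to be at both 3.4−0.7 = 2.7 V and 4.7−0.7 = 4 V, which is impossible.
Assume only D₂ conducts: V_N = 4.7 − 0.7 = 4 V, so I_R = 4/2.2 = 1.82 mA.
Check D₁: its anode-to-cathode voltage is 3.4 − 4 = -0.6 V < 0.7 V, so it is off. The assumption is consistent.

Only D₂ conducts; I_R ≈ 1.8 mA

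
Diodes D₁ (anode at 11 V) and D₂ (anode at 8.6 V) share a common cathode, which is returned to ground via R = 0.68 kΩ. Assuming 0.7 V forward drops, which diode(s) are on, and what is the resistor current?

Assume both conduct. Then node N would need to be at both 11−0.7 = 10.3 V and 8.6−0.7 = 7.9 V, which is impossible.
Assume only D₁ conducts: V_N = 11 − 0.7 = 10.3 V, so I_R = 10.3/0.68 = 15.1 mA.
Check D₂: its anode-to-cathode voltage is 8.6 − 10.3 = -1.7 V < 0.7 V, so it is off. The assumption is consistent.

Only D₁ conducts; I_R ≈ 15 mA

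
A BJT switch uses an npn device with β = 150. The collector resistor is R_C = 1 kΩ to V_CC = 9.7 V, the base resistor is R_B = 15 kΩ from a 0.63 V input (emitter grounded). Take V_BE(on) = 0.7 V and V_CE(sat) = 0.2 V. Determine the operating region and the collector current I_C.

V_BB = 0.63 V ≤ V_BE(on) = 0.7 V, so the base-emitter junction is not forward biased.
The transistor is in cutoff: I_B = I_C = 0.

cutoff; I_C ≈ 0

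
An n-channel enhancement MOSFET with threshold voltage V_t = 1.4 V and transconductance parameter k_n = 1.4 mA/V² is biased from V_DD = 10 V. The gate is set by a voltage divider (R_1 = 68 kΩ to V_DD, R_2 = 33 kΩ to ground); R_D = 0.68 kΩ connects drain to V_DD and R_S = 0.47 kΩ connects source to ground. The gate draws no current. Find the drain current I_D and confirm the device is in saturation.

V_G = V_DD·R_2/(R_1+R_2) = 10×33/101 = 3.27 V.
Assume saturation: I_D = (k_n/2)(V_GS − V_t)² with V_GS = V_G − I_D·R_S = 3.27 − 0.47·I_D.
Substituting gives 0.155·I_D² − 2.23·I_D + 2.44 = 0, with roots I_D = 1.19 or 13.2 mA.
The root I_D = 13.2 mA gives V_GS = -2.95 V ≤ V_t, so take I_D = 1.19 mA.
Then V_GS = 2.71 V and V_DS = V_DD − I_D(R_D+R_S) = 10 − 1.19×1.15 = 8.63 V.
Saturation requires V_DS ≥ V_GS − V_t = 1.31 V; 8.63 ≥ 1.31 ✓.

I_D ≈ 1.2 mA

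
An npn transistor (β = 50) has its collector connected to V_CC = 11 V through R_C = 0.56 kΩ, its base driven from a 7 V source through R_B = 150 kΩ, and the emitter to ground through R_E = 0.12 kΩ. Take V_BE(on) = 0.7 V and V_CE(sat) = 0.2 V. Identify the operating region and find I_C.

active; I_C ≈ 2 mA

Assume active. Base-emitter loop: I_B = (V_BB − V_BE)/(R_B + (β+1)R_E) = (7 − 0.7)/(150 + 51×0.12) = 0.0404 mA.
I_C = β·I_B = 50×0.0404 = 2.02 mA.
V_CE = V_CC − I_C·R_C − I_E·R_E = 11 − 2.02×0.56 − 2.06×0.12 = 9.62 V > V_CE(sat), so the active-region assumption holds.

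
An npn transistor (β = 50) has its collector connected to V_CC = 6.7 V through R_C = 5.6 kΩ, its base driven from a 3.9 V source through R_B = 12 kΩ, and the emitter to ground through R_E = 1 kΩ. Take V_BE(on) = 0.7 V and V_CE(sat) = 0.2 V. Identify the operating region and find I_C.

saturation; I_C ≈ 0.96 mA

Assume active: I_B = (3.9 − 0.7)/(12 + 51×1) = 0.0508 mA, I_C = β·I_B = 2.54 mA.
Then V_CE = 6.7 − 2.54×5.6 − 2.59×1 = -10.1 V < 0.2 V — the active assumption fails.
Re-solve with V_CE = 0.2 V. KCL at the emitter: V_E/R_E = (V_BB−0.7−V_E)/R_B + (V_CC−0.2−V_E)/R_C, giving V_E = 1.13 V.
I_C = (V_CC − 0.2 − V_E)/R_C = (6.5 − 1.13)/5.6 = 0.959 mA.
Check: I_B = (3.2 − 1.13)/12 = 0.172 mA, and β·I_B = 8.62 mA > I_C, confirming saturation.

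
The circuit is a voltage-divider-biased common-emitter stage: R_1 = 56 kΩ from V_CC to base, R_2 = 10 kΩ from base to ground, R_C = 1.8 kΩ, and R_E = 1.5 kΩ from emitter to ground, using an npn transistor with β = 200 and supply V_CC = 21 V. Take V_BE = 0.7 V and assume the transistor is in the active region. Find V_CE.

V_CE ≈ 16 V

Thevenize the base divider: V_Th = V_CC·R_2/(R_1+R_2) = 21×10/66 = 3.18 V, R_Th = R_1‖R_2 = 8.48 kΩ.
Base-emitter loop: V_Th = I_B·R_Th + V_BE + (β+1)I_B·R_E, so I_B = (3.18 − 0.7) / (8.48 + 201×1.5) = 0.00801 mA.
I_C = β·I_B = 200×0.00801 = 1.6 mA, and I_E = (β+1)I_B = 1.61 mA.
V_CE = V_CC − I_C·R_C − I_E·R_E = 21 − 1.6×1.8 − 1.61×1.5 = 15.7 V.
V_CE = 15.7 V > 0.2 V confirms active-region operation.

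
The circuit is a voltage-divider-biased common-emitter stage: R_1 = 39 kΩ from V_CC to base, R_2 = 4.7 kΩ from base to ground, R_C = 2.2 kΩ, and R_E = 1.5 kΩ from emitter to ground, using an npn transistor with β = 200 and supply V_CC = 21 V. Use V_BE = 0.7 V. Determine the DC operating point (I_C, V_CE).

I_C ≈ 1 mA, V_CE ≈ 17 V

Thevenize the base divider: V_Th = V_CC·R_2/(R_1+R_2) = 21×4.7/43.7 = 2.26 V, R_Th = R_1‖R_2 = 4.19 kΩ.
Base-emitter loop: V_Th = I_B·R_Th + V_BE + (β+1)I_B·R_E, so I_B = (2.26 − 0.7) / (4.19 + 201×1.5) = 0.0051 mA.
I_C = β·I_B = 200×0.0051 = 1.02 mA, and I_E = (β+1)I_B = 1.02 mA.
V_CE = V_CC − I_C·R_C − I_E·R_E = 21 − 1.02×2.2 − 1.02×1.5 = 17.2 V.
V_CE = 17.2 V > 0.2 V confirms active-region operation.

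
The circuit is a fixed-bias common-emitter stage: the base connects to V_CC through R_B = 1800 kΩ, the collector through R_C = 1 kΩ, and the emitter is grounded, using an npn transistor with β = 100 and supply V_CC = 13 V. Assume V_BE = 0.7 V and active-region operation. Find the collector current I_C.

Base loop: V_CC = I_B·R_B + V_BE, so I_B = (13 − 0.7)/1800 kΩ = 0.00683 mA.
In the active region I_C = β·I_B = 100 × 0.00683 = 0.683 mA.
Collector loop: V_CE = V_CC − I_C·R_C = 13 − 0.683×1 = 12.3 V.
Since V_CE = 12.3 V > V_CE(sat) ≈ 0.2 V, the transistor is in the active region as assumed.

I_C ≈ 0.68 mA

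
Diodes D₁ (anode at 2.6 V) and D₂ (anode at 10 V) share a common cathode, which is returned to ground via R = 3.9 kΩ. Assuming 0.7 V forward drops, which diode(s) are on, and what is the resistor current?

Assume both conduct. Then node N would need to be at both 2.6−0.7 = 1.9 V and 10−0.7 = 9.3 V, which is impossible.
Assume only D₂ conducts: V_N = 10 − 0.7 = 9.3 V, so I_R = 9.3/3.9 = 2.38 mA.
Check D₁: its anode-to-cathode voltage is 2.6 − 9.3 = -6.7 V < 0.7 V, so it is off. The assumption is consistent.

Only D₂ conducts; I_R ≈ 2.4 mA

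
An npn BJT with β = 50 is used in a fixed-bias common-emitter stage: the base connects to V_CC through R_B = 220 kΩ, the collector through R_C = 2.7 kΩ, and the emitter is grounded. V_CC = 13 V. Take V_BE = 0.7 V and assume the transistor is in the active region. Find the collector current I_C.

Base loop: V_CC = I_B·R_B + V_BE, so I_B = (13 − 0.7)/220 kΩ = 0.0559 mA.
In the active region I_C = β·I_B = 50 × 0.0559 = 2.8 mA.
Collector loop: V_CE = V_CC − I_C·R_C = 13 − 2.8×2.7 = 5.45 V.
Since V_CE = 5.45 V > V_CE(sat) ≈ 0.2 V, the transistor is in the active region as assumed.

I_C ≈ 2.8 mA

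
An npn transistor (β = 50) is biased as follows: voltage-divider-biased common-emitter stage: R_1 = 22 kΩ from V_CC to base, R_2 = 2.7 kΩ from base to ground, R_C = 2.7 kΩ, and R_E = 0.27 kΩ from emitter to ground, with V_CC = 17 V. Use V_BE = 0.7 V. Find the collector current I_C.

Thevenize the base divider: V_Th = V_CC·R_2/(R_1+R_2) = 17×2.7/24.7 = 1.86 V, R_Th = R_1‖R_2 = 2.4 kΩ.
Base-emitter loop: V_Th = I_B·R_Th + V_BE + (β+1)I_B·R_E, so I_B = (1.86 − 0.7) / (2.4 + 51×0.27) = 0.0716 mA.
I_C = β·I_B = 50×0.0716 = 3.58 mA, and I_E = (β+1)I_B = 3.65 mA.
V_CE = V_CC − I_C·R_C − I_E·R_E = 17 − 3.58×2.7 − 3.65×0.27 = 6.35 V.
V_CE = 6.35 V > 0.2 V confirms active-region operation.

I_C ≈ 3.6 mA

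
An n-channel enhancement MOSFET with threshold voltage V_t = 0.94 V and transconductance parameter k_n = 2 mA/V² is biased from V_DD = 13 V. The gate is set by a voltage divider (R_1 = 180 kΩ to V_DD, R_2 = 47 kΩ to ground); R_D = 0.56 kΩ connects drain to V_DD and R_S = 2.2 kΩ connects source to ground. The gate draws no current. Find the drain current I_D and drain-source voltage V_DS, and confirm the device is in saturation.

V_G = V_DD·R_2/(R_1+R_2) = 13×47/227 = 2.69 V.
Assume saturation: I_D = (k_n/2)(V_GS − V_t)² with V_GS = V_G − I_D·R_S = 2.69 − 2.2·I_D.
Substituting gives 4.84·I_D² − 8.71·I_D + 3.07 = 0, with roots I_D = 0.481 or 1.32 mA.
The root I_D = 1.32 mA gives V_GS = -0.208 V ≤ V_t, so take I_D = 0.481 mA.
Then V_GS = 1.63 V and V_DS = V_DD − I_D(R_D+R_S) = 13 − 0.481×2.76 = 11.7 V.
Saturation requires V_DS ≥ V_GS − V_t = 0.694 V; 11.7 ≥ 0.694 ✓.

I_D ≈ 0.48 mA, V_DS ≈ 12 V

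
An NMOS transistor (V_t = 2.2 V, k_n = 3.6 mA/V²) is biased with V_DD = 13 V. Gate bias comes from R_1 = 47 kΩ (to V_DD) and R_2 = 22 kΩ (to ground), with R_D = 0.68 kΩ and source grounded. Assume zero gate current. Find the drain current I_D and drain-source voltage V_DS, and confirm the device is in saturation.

I_D ≈ 6.8 mA, V_DS ≈ 8.4 V

V_G = V_DD·R_2/(R_1+R_2) = 13×22/69 = 4.14 V. With the source grounded, V_GS = V_G = 4.14 V.
Assume saturation: I_D = (k_n/2)(V_GS − V_t)² = (3.6/2)×(4.14 − 2.2)² = 1.8×1.94² = 6.81 mA.
V_DS = V_DD − I_D·R_D = 13 − 6.81×0.68 = 8.37 V.
Saturation requires V_DS ≥ V_GS − V_t = 1.94 V; 8.37 ≥ 1.94 ✓.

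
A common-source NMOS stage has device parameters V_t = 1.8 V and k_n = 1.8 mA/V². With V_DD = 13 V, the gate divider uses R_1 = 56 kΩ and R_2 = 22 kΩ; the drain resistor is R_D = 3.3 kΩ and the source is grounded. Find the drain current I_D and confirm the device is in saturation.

V_G = V_DD·R_2/(R_1+R_2) = 13×22/78 = 3.67 V. With the source grounded, V_GS = V_G = 3.67 V.
Assume saturation: I_D = (k_n/2)(V_GS − V_t)² = (1.8/2)×(3.67 − 1.8)² = 0.9×1.87² = 3.14 mA.
V_DS = V_DD − I_D·R_D = 13 − 3.14×3.3 = 2.65 V.
Saturation requires V_DS ≥ V_GS − V_t = 1.87 V; 2.65 ≥ 1.87 ✓.

I_D ≈ 3.1 mA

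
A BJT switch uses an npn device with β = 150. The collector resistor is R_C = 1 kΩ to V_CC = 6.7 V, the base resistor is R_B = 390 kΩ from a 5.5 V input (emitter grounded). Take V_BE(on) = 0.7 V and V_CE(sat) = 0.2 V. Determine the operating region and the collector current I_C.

Assume active. Base-emitter loop: I_B = (V_BB − V_BE)/R_B = (5.5 − 0.7)/390 = 0.0123 mA.
I_C = β·I_B = 150×0.0123 = 1.85 mA.
V_CE = V_CC − I_C·R_C = 6.7 − 1.85×1 = 4.85 V > V_CE(sat), so the active-region assumption holds.

active; I_C ≈ 1.8 mA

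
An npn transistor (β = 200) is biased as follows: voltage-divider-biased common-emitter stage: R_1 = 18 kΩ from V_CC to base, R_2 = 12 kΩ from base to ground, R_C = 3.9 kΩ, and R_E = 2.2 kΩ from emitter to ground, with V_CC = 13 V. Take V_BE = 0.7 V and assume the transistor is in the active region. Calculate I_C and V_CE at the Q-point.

Thevenize the base divider: V_Th = V_CC·R_2/(R_1+R_2) = 13×12/30 = 5.2 V, R_Th = R_1‖R_2 = 7.2 kΩ.
Base-emitter loop: V_Th = I_B·R_Th + V_BE + (β+1)I_B·R_E, so I_B = (5.2 − 0.7) / (7.2 + 201×2.2) = 0.01 mA.
I_C = β·I_B = 200×0.01 = 2 mA, and I_E = (β+1)I_B = 2.01 mA.
V_CE = V_CC − I_C·R_C − I_E·R_E = 13 − 2×3.9 − 2.01×2.2 = 0.762 V.
V_CE = 0.762 V > 0.2 V confirms active-region operation.

I_C ≈ 2 mA, V_CE ≈ 0.76 V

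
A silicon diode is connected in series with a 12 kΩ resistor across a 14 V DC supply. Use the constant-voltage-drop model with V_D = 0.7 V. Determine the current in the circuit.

KVL around the loop: 14 = V_D + I·R = 0.7 + I × 12 kΩ.
So I = (14 − 0.7) / 12 kΩ = 13.3 / 12 = 1.11 mA.

I ≈ 1.1 mA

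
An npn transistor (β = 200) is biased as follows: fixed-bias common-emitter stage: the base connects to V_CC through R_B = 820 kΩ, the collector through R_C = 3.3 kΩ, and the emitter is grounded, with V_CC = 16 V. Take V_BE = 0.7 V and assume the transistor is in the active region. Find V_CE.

V_CE ≈ 3.7 V

Base loop: V_CC = I_B·R_B + V_BE, so I_B = (16 − 0.7)/820 kΩ = 0.0187 mA.
In the active region I_C = β·I_B = 200 × 0.0187 = 3.73 mA.
Collector loop: V_CE = V_CC − I_C·R_C = 16 − 3.73×3.3 = 3.69 V.
Since V_CE = 3.69 V > V_CE(sat) ≈ 0.2 V, the transistor is in the active region as assumed.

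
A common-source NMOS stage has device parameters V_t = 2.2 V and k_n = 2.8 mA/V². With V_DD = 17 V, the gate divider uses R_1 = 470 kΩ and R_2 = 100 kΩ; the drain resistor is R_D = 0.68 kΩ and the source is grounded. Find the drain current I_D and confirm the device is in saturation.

V_G = V_DD·R_2/(R_1+R_2) = 17×100/570 = 2.98 V. With the source grounded, V_GS = V_G = 2.98 V.
Assume saturation: I_D = (k_n/2)(V_GS − V_t)² = (2.8/2)×(2.98 − 2.2)² = 1.4×0.782² = 0.857 mA.
V_DS = V_DD − I_D·R_D = 17 − 0.857×0.68 = 16.4 V.
Saturation requires V_DS ≥ V_GS − V_t = 0.782 V; 16.4 ≥ 0.782 ✓.

I_D ≈ 0.86 mA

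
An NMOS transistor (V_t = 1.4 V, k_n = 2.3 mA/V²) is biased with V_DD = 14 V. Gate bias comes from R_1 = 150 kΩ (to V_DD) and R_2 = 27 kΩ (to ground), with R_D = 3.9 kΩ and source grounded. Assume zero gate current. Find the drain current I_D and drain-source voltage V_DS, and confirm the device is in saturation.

V_G = V_DD·R_2/(R_1+R_2) = 14×27/177 = 2.14 V. With the source grounded, V_GS = V_G = 2.14 V.
Assume saturation: I_D = (k_n/2)(V_GS − V_t)² = (2.3/2)×(2.14 − 1.4)² = 1.15×0.736² = 0.622 mA.
V_DS = V_DD − I_D·R_D = 14 − 0.622×3.9 = 11.6 V.
Saturation requires V_DS ≥ V_GS − V_t = 0.736 V; 11.6 ≥ 0.736 ✓.

I_D ≈ 0.62 mA, V_DS ≈ 12 V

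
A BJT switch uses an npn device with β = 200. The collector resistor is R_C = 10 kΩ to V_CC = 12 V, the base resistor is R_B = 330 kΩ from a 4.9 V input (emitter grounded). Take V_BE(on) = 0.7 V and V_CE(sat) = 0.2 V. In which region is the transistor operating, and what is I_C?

Assume active: I_B = (4.9 − 0.7)/330 = 0.0127 mA, giving I_C = β·I_B = 2.55 mA.
But then V_CE = 12 − 2.55×10 = -13.5 V < V_CE(sat) = 0.2 V — impossible in the active region.
So the transistor is saturated. With V_CE = 0.2 V, I_C = (V_CC − 0.2)/R_C = 11.8/10 = 1.18 mA.
Check: β·I_B = 2.55 mA > I_C = 1.18 mA, confirming saturation.

saturation; I_C ≈ 1.2 mA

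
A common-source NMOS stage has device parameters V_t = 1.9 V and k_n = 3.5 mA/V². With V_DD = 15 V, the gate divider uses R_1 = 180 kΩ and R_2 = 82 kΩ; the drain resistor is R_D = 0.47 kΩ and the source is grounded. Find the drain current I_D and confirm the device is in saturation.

V_G = V_DD·R_2/(R_1+R_2) = 15×82/262 = 4.69 V. With the source grounded, V_GS = V_G = 4.69 V.
Assume saturation: I_D = (k_n/2)(V_GS − V_t)² = (3.5/2)×(4.69 − 1.9)² = 1.75×2.79² = 13.7 mA.
V_DS = V_DD − I_D·R_D = 15 − 13.7×0.47 = 8.58 V.
Saturation requires V_DS ≥ V_GS − V_t = 2.79 V; 8.58 ≥ 2.79 ✓.

I_D ≈ 14 mA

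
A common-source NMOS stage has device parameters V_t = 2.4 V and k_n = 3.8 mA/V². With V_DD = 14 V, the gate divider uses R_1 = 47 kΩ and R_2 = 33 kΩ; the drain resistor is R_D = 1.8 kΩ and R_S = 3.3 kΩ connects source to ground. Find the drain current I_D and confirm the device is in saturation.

I_D ≈ 0.82 mA

V_G = V_DD·R_2/(R_1+R_2) = 14×33/80 = 5.78 V.
Assume saturation: I_D = (k_n/2)(V_GS − V_t)² with V_GS = V_G − I_D·R_S = 5.78 − 3.3·I_D.
Substituting gives 20.7·I_D² − 43.3·I_D + 21.6 = 0, with roots I_D = 0.823 or 1.27 mA.
The root I_D = 1.27 mA gives V_GS = 1.58 V ≤ V_t, so take I_D = 0.823 mA.
Then V_GS = 3.06 V and V_DS = V_DD − I_D(R_D+R_S) = 14 − 0.823×5.1 = 9.8 V.
Saturation requires V_DS ≥ V_GS − V_t = 0.658 V; 9.8 ≥ 0.658 ✓.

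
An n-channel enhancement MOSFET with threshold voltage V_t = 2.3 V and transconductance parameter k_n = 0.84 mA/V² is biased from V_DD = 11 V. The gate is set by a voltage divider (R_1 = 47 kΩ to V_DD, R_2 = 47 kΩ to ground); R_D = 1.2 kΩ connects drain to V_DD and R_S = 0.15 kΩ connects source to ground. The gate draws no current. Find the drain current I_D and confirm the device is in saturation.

V_G = V_DD·R_2/(R_1+R_2) = 11×47/94 = 5.5 V.
Assume saturation: I_D = (k_n/2)(V_GS − V_t)² with V_GS = V_G − I_D·R_S = 5.5 − 0.15·I_D.
Substituting gives 0.00945·I_D² − 1.4·I_D + 4.3 = 0, with roots I_D = 3.13 or 145 mA.
The root I_D = 145 mA gives V_GS = -16.3 V ≤ V_t, so take I_D = 3.13 mA.
Then V_GS = 5.03 V and V_DS = V_DD − I_D(R_D+R_S) = 11 − 3.13×1.35 = 6.77 V.
Saturation requires V_DS ≥ V_GS − V_t = 2.73 V; 6.77 ≥ 2.73 ✓.

I_D ≈ 3.1 mA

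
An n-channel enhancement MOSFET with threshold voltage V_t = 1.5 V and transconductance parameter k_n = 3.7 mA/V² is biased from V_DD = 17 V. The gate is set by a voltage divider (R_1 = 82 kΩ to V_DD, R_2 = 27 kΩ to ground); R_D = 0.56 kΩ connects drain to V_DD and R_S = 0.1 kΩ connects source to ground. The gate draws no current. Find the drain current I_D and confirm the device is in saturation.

I_D ≈ 7.3 mA

V_G = V_DD·R_2/(R_1+R_2) = 17×27/109 = 4.21 V.
Assume saturation: I_D = (k_n/2)(V_GS − V_t)² with V_GS = V_G − I_D·R_S = 4.21 − 0.1·I_D.
Substituting gives 0.0185·I_D² − 2·I_D + 13.6 = 0, with roots I_D = 7.28 or 101 mA.
The root I_D = 101 mA gives V_GS = -5.89 V ≤ V_t, so take I_D = 7.28 mA.
Then V_GS = 3.48 V and V_DS = V_DD − I_D(R_D+R_S) = 17 − 7.28×0.66 = 12.2 V.
Saturation requires V_DS ≥ V_GS − V_t = 1.98 V; 12.2 ≥ 1.98 ✓.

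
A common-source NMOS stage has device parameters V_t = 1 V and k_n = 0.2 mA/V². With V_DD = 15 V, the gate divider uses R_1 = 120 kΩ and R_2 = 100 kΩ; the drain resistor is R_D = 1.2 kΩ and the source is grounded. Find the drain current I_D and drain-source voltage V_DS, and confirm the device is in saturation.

V_G = V_DD·R_2/(R_1+R_2) = 15×100/220 = 6.82 V. With the source grounded, V_GS = V_G = 6.82 V.
Assume saturation: I_D = (k_n/2)(V_GS − V_t)² = (0.2/2)×(6.82 − 1)² = 0.1×5.82² = 3.39 mA.
V_DS = V_DD − I_D·R_D = 15 − 3.39×1.2 = 10.9 V.
Saturation requires V_DS ≥ V_GS − V_t = 5.82 V; 10.9 ≥ 5.82 ✓.

I_D ≈ 3.4 mA, V_DS ≈ 11 V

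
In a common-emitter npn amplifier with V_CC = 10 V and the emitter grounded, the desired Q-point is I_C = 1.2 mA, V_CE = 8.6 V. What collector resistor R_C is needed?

R_C ≈ 1.2 kΩ

Collector loop: V_CC = I_C·R_C + V_CE.
R_C = (V_CC − V_CE)/I_C = (10 − 8.6)/1.2 = 1.17 kΩ.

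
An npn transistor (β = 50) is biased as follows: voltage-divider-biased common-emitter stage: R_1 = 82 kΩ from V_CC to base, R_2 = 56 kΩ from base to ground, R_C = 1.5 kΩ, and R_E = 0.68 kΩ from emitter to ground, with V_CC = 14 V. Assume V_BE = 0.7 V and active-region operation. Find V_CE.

Thevenize the base divider: V_Th = V_CC·R_2/(R_1+R_2) = 14×56/138 = 5.68 V, R_Th = R_1‖R_2 = 33.3 kΩ.
Base-emitter loop: V_Th = I_B·R_Th + V_BE + (β+1)I_B·R_E, so I_B = (5.68 − 0.7) / (33.3 + 51×0.68) = 0.0733 mA.
I_C = β·I_B = 50×0.0733 = 3.67 mA, and I_E = (β+1)I_B = 3.74 mA.
V_CE = V_CC − I_C·R_C − I_E·R_E = 14 − 3.67×1.5 − 3.74×0.68 = 5.96 V.
V_CE = 5.96 V > 0.2 V confirms active-region operation.

V_CE ≈ 6 V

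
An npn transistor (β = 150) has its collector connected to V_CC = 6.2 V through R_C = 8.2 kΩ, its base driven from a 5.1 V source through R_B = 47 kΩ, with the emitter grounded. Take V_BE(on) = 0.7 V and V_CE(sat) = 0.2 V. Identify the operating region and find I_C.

saturation; I_C ≈ 0.73 mA

Assume active: I_B = (5.1 − 0.7)/47 = 0.0936 mA, giving I_C = β·I_B = 14 mA.
But then V_CE = 6.2 − 14×8.2 = -109 V < V_CE(sat) = 0.2 V — impossible in the active region.
So the transistor is saturated. With V_CE = 0.2 V, I_C = (V_CC − 0.2)/R_C = 6/8.2 = 0.732 mA.
Check: β·I_B = 14 mA > I_C = 0.732 mA, confirming saturation.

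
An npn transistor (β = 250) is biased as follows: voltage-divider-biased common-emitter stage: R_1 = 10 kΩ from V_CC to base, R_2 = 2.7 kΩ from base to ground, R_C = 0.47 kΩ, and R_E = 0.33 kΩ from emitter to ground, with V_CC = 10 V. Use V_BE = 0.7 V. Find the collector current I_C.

I_C ≈ 4.2 mA

Thevenize the base divider: V_Th = V_CC·R_2/(R_1+R_2) = 10×2.7/12.7 = 2.13 V, R_Th = R_1‖R_2 = 2.13 kΩ.
Base-emitter loop: V_Th = I_B·R_Th + V_BE + (β+1)I_B·R_E, so I_B = (2.13 − 0.7) / (2.13 + 251×0.33) = 0.0168 mA.
I_C = β·I_B = 250×0.0168 = 4.2 mA, and I_E = (β+1)I_B = 4.21 mA.
V_CE = V_CC − I_C·R_C − I_E·R_E = 10 − 4.2×0.47 − 4.21×0.33 = 6.64 V.
V_CE = 6.64 V > 0.2 V confirms active-region operation.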